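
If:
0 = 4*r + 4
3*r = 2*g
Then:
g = -3/2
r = -1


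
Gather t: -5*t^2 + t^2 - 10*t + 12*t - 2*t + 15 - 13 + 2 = 4 - 4*t^2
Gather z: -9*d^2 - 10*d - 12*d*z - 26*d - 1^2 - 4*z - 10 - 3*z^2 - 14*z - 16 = -9*d^2 - 36*d - 3*z^2 + z*(-12*d - 18) - 27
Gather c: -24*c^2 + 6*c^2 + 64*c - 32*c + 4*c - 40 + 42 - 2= -18*c^2 + 36*c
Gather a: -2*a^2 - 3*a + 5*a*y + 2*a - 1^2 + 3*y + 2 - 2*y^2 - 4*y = -2*a^2 + a*(5*y - 1) - 2*y^2 - y + 1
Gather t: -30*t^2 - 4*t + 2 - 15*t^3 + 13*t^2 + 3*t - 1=-15*t^3 - 17*t^2 - t + 1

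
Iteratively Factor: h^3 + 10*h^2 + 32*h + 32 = (h + 2)*(h^2 + 8*h + 16) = (h + 2)*(h + 4)*(h + 4)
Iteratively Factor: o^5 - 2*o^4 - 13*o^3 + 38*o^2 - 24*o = (o)*(o^4 - 2*o^3 - 13*o^2 + 38*o - 24) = o*(o - 3)*(o^3 + o^2 - 10*o + 8) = o*(o - 3)*(o - 1)*(o^2 + 2*o - 8) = o*(o - 3)*(o - 2)*(o - 1)*(o + 4)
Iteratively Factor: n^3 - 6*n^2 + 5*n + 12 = (n + 1)*(n^2 - 7*n + 12) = (n - 3)*(n + 1)*(n - 4)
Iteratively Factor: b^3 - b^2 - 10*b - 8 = (b + 2)*(b^2 - 3*b - 4) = (b + 1)*(b + 2)*(b - 4)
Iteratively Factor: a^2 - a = (a)*(a - 1)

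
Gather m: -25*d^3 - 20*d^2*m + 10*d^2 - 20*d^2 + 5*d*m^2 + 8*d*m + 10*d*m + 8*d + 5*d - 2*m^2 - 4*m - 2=-25*d^3 - 10*d^2 + 13*d + m^2*(5*d - 2) + m*(-20*d^2 + 18*d - 4) - 2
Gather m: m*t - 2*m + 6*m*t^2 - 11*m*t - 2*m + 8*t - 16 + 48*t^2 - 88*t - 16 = m*(6*t^2 - 10*t - 4) + 48*t^2 - 80*t - 32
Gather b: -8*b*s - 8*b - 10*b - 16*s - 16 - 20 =b*(-8*s - 18) - 16*s - 36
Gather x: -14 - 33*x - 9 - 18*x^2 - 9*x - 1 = -18*x^2 - 42*x - 24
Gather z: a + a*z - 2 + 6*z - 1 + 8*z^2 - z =a + 8*z^2 + z*(a + 5) - 3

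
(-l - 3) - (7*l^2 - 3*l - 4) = -7*l^2 + 2*l + 1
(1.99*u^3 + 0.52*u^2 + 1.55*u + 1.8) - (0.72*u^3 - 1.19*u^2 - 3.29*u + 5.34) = 1.27*u^3 + 1.71*u^2 + 4.84*u - 3.54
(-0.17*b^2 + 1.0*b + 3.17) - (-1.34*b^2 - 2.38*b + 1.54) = 1.17*b^2 + 3.38*b + 1.63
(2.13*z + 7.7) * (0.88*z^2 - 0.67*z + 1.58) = 1.8744*z^3 + 5.3489*z^2 - 1.7936*z + 12.166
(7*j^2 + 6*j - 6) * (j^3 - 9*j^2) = 7*j^5 - 57*j^4 - 60*j^3 + 54*j^2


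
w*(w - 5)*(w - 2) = w^3 - 7*w^2 + 10*w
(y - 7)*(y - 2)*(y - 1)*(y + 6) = y^4 - 4*y^3 - 37*y^2 + 124*y - 84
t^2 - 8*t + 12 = (t - 6)*(t - 2)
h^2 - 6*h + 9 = (h - 3)^2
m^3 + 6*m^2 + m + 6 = (m + 6)*(m - I)*(m + I)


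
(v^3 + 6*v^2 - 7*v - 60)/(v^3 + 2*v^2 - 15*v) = (v + 4)/v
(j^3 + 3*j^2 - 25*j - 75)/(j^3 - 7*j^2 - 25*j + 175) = (j + 3)/(j - 7)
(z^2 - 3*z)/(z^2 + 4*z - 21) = z/(z + 7)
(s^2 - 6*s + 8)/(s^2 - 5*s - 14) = (-s^2 + 6*s - 8)/(-s^2 + 5*s + 14)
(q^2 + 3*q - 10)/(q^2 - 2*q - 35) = (q - 2)/(q - 7)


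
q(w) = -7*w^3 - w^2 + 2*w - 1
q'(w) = -21*w^2 - 2*w + 2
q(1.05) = -8.11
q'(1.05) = -23.25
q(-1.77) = 31.14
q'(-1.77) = -60.25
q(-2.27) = 71.19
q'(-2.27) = -101.67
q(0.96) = -6.19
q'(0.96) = -19.27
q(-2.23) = 67.19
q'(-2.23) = -97.97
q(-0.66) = -0.74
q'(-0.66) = -5.83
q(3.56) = -322.38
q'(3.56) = -271.27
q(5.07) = -928.83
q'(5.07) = -547.94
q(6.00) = -1537.00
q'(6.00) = -766.00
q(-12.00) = 11927.00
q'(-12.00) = -2998.00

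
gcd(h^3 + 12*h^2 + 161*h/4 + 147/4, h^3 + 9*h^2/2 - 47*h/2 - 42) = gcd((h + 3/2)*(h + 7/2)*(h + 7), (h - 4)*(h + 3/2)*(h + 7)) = h^2 + 17*h/2 + 21/2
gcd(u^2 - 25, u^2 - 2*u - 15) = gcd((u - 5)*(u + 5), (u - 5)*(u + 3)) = u - 5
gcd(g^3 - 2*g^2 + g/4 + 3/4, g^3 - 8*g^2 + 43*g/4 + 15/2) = g + 1/2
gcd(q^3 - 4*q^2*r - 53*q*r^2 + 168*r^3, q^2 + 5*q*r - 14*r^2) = q + 7*r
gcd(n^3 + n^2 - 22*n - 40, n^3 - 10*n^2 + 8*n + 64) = n + 2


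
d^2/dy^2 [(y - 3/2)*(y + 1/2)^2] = 6*y - 1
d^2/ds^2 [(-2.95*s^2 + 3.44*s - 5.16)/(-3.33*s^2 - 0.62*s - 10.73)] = (-88.472772*s^3 - 289.124586*s^2 + 801.405792*s + 360.278118)/(36.926037*s^6 + 20.625354*s^5 + 360.791847*s^4 + 133.157276*s^3 + 1162.551507*s^2 + 214.147194*s + 1235.376017)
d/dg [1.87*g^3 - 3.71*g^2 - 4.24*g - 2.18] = 5.61*g^2 - 7.42*g - 4.24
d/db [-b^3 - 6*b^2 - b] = -3*b^2 - 12*b - 1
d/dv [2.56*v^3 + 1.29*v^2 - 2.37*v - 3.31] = 7.68*v^2 + 2.58*v - 2.37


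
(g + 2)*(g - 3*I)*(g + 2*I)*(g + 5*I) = g^4 + 2*g^3 + 4*I*g^3 + 11*g^2 + 8*I*g^2 + 22*g + 30*I*g + 60*I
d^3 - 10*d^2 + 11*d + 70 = (d - 7)*(d - 5)*(d + 2)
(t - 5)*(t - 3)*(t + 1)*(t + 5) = t^4 - 2*t^3 - 28*t^2 + 50*t + 75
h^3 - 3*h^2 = h^2*(h - 3)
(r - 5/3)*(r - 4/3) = r^2 - 3*r + 20/9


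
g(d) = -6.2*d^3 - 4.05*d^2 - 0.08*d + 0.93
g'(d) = -18.6*d^2 - 8.1*d - 0.08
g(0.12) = 0.85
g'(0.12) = -1.32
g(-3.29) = 178.15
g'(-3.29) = -174.76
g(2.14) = -78.55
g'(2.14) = -102.59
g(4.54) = -663.09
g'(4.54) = -420.23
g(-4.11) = 363.29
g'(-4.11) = -280.98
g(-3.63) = 244.41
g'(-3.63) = -215.77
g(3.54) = -325.15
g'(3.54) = -261.84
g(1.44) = -26.10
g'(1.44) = -50.31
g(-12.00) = 10132.29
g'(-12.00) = -2581.28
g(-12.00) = 10132.29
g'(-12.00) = -2581.28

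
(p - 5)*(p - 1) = p^2 - 6*p + 5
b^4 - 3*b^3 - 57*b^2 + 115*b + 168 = (b - 8)*(b - 3)*(b + 1)*(b + 7)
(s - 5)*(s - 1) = s^2 - 6*s + 5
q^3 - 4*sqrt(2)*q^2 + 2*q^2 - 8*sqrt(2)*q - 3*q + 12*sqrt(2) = (q - 1)*(q + 3)*(q - 4*sqrt(2))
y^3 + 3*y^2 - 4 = (y - 1)*(y + 2)^2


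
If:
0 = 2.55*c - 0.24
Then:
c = 0.09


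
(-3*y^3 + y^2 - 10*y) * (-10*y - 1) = 30*y^4 - 7*y^3 + 99*y^2 + 10*y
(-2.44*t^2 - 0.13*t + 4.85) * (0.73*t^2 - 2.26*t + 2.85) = -1.7812*t^4 + 5.4195*t^3 - 3.1197*t^2 - 11.3315*t + 13.8225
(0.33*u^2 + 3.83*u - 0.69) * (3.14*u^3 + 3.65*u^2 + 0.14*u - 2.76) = 1.0362*u^5 + 13.2307*u^4 + 11.8591*u^3 - 2.8931*u^2 - 10.6674*u + 1.9044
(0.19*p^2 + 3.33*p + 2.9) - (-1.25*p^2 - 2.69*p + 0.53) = 1.44*p^2 + 6.02*p + 2.37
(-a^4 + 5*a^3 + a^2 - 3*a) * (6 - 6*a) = 6*a^5 - 36*a^4 + 24*a^3 + 24*a^2 - 18*a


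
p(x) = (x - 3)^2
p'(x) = 2*x - 6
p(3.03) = 0.00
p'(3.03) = 0.06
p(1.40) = 2.56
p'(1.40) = -3.20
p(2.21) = 0.62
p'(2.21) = -1.58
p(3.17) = 0.03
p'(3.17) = 0.34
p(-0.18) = 10.11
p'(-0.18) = -6.36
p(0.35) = 7.02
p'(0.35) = -5.30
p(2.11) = 0.79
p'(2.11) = -1.78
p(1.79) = 1.46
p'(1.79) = -2.42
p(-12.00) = 225.00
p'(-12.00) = -30.00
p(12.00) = 81.00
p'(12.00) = 18.00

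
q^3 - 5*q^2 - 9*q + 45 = (q - 5)*(q - 3)*(q + 3)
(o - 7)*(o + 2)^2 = o^3 - 3*o^2 - 24*o - 28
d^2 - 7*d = d*(d - 7)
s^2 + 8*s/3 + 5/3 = (s + 1)*(s + 5/3)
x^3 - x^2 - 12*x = x*(x - 4)*(x + 3)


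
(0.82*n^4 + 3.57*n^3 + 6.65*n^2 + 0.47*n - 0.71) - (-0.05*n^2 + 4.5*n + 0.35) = 0.82*n^4 + 3.57*n^3 + 6.7*n^2 - 4.03*n - 1.06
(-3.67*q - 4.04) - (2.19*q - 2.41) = -5.86*q - 1.63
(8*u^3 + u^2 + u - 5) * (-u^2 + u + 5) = -8*u^5 + 7*u^4 + 40*u^3 + 11*u^2 - 25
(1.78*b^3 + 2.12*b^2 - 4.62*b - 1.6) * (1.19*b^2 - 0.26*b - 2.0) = 2.1182*b^5 + 2.06*b^4 - 9.609*b^3 - 4.9428*b^2 + 9.656*b + 3.2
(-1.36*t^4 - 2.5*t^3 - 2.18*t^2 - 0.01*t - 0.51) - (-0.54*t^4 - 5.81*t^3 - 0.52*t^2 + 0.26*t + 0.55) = -0.82*t^4 + 3.31*t^3 - 1.66*t^2 - 0.27*t - 1.06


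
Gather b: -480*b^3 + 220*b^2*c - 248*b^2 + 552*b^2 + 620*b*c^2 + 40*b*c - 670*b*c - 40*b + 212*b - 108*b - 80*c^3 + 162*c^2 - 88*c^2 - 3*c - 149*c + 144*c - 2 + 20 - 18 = -480*b^3 + b^2*(220*c + 304) + b*(620*c^2 - 630*c + 64) - 80*c^3 + 74*c^2 - 8*c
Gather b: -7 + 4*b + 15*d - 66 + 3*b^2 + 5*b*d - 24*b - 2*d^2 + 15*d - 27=3*b^2 + b*(5*d - 20) - 2*d^2 + 30*d - 100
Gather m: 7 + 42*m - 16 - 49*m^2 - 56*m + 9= -49*m^2 - 14*m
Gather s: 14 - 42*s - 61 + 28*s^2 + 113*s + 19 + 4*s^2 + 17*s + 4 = 32*s^2 + 88*s - 24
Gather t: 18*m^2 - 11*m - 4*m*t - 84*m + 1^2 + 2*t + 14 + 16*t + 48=18*m^2 - 95*m + t*(18 - 4*m) + 63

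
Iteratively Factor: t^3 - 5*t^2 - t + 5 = (t - 1)*(t^2 - 4*t - 5) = (t - 1)*(t + 1)*(t - 5)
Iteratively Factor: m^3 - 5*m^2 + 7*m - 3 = (m - 1)*(m^2 - 4*m + 3) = (m - 1)^2*(m - 3)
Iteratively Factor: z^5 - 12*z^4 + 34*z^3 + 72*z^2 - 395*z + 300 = (z + 3)*(z^4 - 15*z^3 + 79*z^2 - 165*z + 100) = (z - 1)*(z + 3)*(z^3 - 14*z^2 + 65*z - 100) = (z - 5)*(z - 1)*(z + 3)*(z^2 - 9*z + 20) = (z - 5)*(z - 4)*(z - 1)*(z + 3)*(z - 5)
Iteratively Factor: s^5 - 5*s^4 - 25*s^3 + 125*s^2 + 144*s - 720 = (s - 3)*(s^4 - 2*s^3 - 31*s^2 + 32*s + 240) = (s - 3)*(s + 3)*(s^3 - 5*s^2 - 16*s + 80) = (s - 5)*(s - 3)*(s + 3)*(s^2 - 16) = (s - 5)*(s - 3)*(s + 3)*(s + 4)*(s - 4)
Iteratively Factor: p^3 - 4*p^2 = (p)*(p^2 - 4*p) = p*(p - 4)*(p)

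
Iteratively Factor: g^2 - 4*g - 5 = (g + 1)*(g - 5)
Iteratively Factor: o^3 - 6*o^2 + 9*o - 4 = (o - 1)*(o^2 - 5*o + 4) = (o - 1)^2*(o - 4)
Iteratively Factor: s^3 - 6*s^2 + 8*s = (s - 2)*(s^2 - 4*s) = s*(s - 2)*(s - 4)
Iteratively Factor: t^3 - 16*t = (t)*(t^2 - 16) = t*(t - 4)*(t + 4)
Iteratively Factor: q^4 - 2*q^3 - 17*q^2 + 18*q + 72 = (q - 4)*(q^3 + 2*q^2 - 9*q - 18) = (q - 4)*(q + 3)*(q^2 - q - 6) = (q - 4)*(q - 3)*(q + 3)*(q + 2)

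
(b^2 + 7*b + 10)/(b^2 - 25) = (b + 2)/(b - 5)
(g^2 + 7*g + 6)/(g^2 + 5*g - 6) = (g + 1)/(g - 1)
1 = 1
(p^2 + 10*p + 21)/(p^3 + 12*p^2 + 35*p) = (p + 3)/(p*(p + 5))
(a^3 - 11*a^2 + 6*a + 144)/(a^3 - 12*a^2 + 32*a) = (a^2 - 3*a - 18)/(a*(a - 4))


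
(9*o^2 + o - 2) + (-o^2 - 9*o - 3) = 8*o^2 - 8*o - 5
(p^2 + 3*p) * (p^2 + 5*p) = p^4 + 8*p^3 + 15*p^2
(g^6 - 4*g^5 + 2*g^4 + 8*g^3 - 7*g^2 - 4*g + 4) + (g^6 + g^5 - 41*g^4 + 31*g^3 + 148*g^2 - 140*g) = 2*g^6 - 3*g^5 - 39*g^4 + 39*g^3 + 141*g^2 - 144*g + 4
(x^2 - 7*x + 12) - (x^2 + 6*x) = 12 - 13*x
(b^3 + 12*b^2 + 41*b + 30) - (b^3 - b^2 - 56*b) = 13*b^2 + 97*b + 30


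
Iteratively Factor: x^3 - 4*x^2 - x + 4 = (x - 1)*(x^2 - 3*x - 4) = (x - 1)*(x + 1)*(x - 4)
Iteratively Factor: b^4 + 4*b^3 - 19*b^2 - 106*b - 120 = (b + 2)*(b^3 + 2*b^2 - 23*b - 60) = (b + 2)*(b + 4)*(b^2 - 2*b - 15) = (b - 5)*(b + 2)*(b + 4)*(b + 3)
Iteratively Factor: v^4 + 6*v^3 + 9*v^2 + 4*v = (v + 4)*(v^3 + 2*v^2 + v) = v*(v + 4)*(v^2 + 2*v + 1) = v*(v + 1)*(v + 4)*(v + 1)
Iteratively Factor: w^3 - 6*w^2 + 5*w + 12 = (w - 3)*(w^2 - 3*w - 4) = (w - 3)*(w + 1)*(w - 4)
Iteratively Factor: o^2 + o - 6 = (o - 2)*(o + 3)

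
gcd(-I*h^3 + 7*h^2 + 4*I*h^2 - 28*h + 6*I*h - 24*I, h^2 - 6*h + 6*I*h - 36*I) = h + 6*I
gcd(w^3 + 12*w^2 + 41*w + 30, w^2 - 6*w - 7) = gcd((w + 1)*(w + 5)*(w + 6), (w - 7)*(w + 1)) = w + 1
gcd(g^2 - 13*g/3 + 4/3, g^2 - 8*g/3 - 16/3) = g - 4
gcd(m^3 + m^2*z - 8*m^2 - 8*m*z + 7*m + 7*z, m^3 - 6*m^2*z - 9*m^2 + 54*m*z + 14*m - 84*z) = m - 7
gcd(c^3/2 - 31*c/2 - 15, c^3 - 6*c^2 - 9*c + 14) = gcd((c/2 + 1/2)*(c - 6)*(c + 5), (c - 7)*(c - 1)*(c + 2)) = 1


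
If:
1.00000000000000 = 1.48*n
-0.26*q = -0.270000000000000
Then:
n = 0.68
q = 1.04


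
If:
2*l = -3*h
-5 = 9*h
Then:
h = -5/9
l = 5/6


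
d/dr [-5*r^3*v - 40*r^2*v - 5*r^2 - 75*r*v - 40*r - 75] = -15*r^2*v - 80*r*v - 10*r - 75*v - 40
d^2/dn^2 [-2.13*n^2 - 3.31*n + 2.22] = -4.26000000000000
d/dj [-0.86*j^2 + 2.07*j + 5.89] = 2.07 - 1.72*j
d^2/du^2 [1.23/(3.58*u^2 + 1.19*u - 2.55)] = (-31.528344*u^2 - 10.480092*u + 1.23*(7.16*u + 1.19)*(14.32*u + 2.38) + 22.45734)/(3.58*u^2 + 1.19*u - 2.55)^3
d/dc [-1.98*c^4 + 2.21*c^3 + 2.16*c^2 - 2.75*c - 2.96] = -7.92*c^3 + 6.63*c^2 + 4.32*c - 2.75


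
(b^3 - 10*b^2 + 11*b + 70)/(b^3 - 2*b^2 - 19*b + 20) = (b^2 - 5*b - 14)/(b^2 + 3*b - 4)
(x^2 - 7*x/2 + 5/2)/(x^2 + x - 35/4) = 2*(x - 1)/(2*x + 7)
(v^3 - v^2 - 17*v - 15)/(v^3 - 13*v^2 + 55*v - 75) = (v^2 + 4*v + 3)/(v^2 - 8*v + 15)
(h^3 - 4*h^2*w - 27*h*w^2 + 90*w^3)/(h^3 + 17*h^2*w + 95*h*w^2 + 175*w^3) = (h^2 - 9*h*w + 18*w^2)/(h^2 + 12*h*w + 35*w^2)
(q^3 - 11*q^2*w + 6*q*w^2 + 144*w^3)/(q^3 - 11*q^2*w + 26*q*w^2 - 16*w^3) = (q^2 - 3*q*w - 18*w^2)/(q^2 - 3*q*w + 2*w^2)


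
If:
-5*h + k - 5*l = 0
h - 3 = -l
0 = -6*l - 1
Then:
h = 19/6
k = 15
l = -1/6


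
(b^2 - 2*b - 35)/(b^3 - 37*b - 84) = (b + 5)/(b^2 + 7*b + 12)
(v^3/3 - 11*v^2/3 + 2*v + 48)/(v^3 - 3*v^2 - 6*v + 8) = (v^3 - 11*v^2 + 6*v + 144)/(3*(v^3 - 3*v^2 - 6*v + 8))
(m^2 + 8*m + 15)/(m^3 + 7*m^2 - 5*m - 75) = (m + 3)/(m^2 + 2*m - 15)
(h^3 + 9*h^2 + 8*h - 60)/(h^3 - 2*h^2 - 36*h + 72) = (h + 5)/(h - 6)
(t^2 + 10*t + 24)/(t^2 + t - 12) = (t + 6)/(t - 3)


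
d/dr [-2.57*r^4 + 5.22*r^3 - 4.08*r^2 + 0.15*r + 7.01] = -10.28*r^3 + 15.66*r^2 - 8.16*r + 0.15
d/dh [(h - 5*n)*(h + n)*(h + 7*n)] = 3*h^2 + 6*h*n - 33*n^2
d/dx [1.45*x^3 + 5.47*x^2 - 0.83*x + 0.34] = 4.35*x^2 + 10.94*x - 0.83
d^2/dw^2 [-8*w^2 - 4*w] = -16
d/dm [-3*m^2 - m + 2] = -6*m - 1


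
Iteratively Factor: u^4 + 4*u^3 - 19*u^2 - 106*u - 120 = (u - 5)*(u^3 + 9*u^2 + 26*u + 24) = (u - 5)*(u + 3)*(u^2 + 6*u + 8) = (u - 5)*(u + 2)*(u + 3)*(u + 4)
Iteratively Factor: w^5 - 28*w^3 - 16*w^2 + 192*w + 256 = (w - 4)*(w^4 + 4*w^3 - 12*w^2 - 64*w - 64) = (w - 4)^2*(w^3 + 8*w^2 + 20*w + 16) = (w - 4)^2*(w + 4)*(w^2 + 4*w + 4) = (w - 4)^2*(w + 2)*(w + 4)*(w + 2)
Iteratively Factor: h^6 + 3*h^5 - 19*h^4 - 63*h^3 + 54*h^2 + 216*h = (h)*(h^5 + 3*h^4 - 19*h^3 - 63*h^2 + 54*h + 216) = h*(h - 2)*(h^4 + 5*h^3 - 9*h^2 - 81*h - 108) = h*(h - 2)*(h + 3)*(h^3 + 2*h^2 - 15*h - 36) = h*(h - 2)*(h + 3)^2*(h^2 - h - 12) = h*(h - 2)*(h + 3)^3*(h - 4)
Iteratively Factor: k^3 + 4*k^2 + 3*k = (k + 1)*(k^2 + 3*k) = (k + 1)*(k + 3)*(k)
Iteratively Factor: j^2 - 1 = (j - 1)*(j + 1)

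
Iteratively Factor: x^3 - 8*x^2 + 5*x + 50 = (x - 5)*(x^2 - 3*x - 10) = (x - 5)^2*(x + 2)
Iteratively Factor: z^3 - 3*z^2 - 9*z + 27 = (z - 3)*(z^2 - 9) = (z - 3)^2*(z + 3)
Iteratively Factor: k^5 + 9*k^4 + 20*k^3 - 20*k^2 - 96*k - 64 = (k + 4)*(k^4 + 5*k^3 - 20*k - 16) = (k + 2)*(k + 4)*(k^3 + 3*k^2 - 6*k - 8) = (k - 2)*(k + 2)*(k + 4)*(k^2 + 5*k + 4) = (k - 2)*(k + 2)*(k + 4)^2*(k + 1)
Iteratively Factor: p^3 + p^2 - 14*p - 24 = (p - 4)*(p^2 + 5*p + 6) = (p - 4)*(p + 3)*(p + 2)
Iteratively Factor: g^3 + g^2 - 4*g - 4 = (g - 2)*(g^2 + 3*g + 2) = (g - 2)*(g + 2)*(g + 1)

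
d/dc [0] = 0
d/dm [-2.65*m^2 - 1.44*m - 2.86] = -5.3*m - 1.44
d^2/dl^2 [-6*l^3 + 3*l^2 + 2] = 6 - 36*l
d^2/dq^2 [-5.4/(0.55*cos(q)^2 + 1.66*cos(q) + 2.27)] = (6.534*(1 - cos(q)^2)^2 + 14.7906*cos(q)^3 - 8.82036000000001*cos(q)^2 - 49.92948*cos(q) - 22.81068)/(0.55*cos(q)^2 + 1.66*cos(q) + 2.27)^3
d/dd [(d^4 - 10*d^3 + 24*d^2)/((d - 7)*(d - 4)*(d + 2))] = d*(d^3 - 10*d^2 - 12*d + 168)/(d^4 - 10*d^3 - 3*d^2 + 140*d + 196)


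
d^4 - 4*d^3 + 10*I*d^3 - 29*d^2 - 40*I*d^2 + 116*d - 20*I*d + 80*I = (d - 4)*(d + I)*(d + 4*I)*(d + 5*I)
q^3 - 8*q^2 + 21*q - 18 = (q - 3)^2*(q - 2)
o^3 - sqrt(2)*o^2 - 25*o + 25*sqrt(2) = (o - 5)*(o + 5)*(o - sqrt(2))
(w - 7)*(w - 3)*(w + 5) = w^3 - 5*w^2 - 29*w + 105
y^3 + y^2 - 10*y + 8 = (y - 2)*(y - 1)*(y + 4)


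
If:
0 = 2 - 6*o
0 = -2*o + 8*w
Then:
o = 1/3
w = 1/12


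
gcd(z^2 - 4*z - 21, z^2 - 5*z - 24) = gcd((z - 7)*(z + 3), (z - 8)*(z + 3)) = z + 3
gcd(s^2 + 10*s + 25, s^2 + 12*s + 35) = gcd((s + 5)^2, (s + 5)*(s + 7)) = s + 5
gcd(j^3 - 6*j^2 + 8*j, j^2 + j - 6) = j - 2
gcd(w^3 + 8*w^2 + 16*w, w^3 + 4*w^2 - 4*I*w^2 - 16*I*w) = w^2 + 4*w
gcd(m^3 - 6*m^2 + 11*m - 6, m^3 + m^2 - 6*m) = m - 2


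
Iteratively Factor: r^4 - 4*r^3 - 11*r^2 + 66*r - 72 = (r + 4)*(r^3 - 8*r^2 + 21*r - 18) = (r - 3)*(r + 4)*(r^2 - 5*r + 6) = (r - 3)^2*(r + 4)*(r - 2)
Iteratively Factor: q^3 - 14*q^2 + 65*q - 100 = (q - 5)*(q^2 - 9*q + 20) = (q - 5)^2*(q - 4)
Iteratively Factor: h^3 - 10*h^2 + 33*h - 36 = (h - 4)*(h^2 - 6*h + 9) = (h - 4)*(h - 3)*(h - 3)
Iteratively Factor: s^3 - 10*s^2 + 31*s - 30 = (s - 2)*(s^2 - 8*s + 15) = (s - 3)*(s - 2)*(s - 5)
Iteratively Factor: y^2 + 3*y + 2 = (y + 1)*(y + 2)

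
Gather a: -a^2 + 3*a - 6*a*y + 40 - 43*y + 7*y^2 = -a^2 + a*(3 - 6*y) + 7*y^2 - 43*y + 40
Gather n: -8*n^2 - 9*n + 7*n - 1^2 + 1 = -8*n^2 - 2*n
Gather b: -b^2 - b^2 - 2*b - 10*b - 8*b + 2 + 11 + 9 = -2*b^2 - 20*b + 22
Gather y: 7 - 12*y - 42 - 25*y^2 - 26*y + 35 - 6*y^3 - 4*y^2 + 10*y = -6*y^3 - 29*y^2 - 28*y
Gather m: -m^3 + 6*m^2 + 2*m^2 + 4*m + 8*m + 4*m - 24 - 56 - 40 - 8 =-m^3 + 8*m^2 + 16*m - 128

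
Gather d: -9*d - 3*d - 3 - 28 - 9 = -12*d - 40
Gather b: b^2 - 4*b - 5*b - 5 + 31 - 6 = b^2 - 9*b + 20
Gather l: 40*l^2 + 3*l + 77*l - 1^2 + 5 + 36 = 40*l^2 + 80*l + 40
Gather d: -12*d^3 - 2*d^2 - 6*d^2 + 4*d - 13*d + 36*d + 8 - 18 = -12*d^3 - 8*d^2 + 27*d - 10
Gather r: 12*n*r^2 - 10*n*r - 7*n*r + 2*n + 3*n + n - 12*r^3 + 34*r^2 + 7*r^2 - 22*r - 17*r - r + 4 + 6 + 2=6*n - 12*r^3 + r^2*(12*n + 41) + r*(-17*n - 40) + 12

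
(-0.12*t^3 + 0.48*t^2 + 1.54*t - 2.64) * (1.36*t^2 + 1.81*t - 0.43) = -0.1632*t^5 + 0.4356*t^4 + 3.0148*t^3 - 1.0094*t^2 - 5.4406*t + 1.1352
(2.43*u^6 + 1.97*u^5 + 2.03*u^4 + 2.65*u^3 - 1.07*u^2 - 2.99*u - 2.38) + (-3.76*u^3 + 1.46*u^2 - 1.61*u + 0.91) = 2.43*u^6 + 1.97*u^5 + 2.03*u^4 - 1.11*u^3 + 0.39*u^2 - 4.6*u - 1.47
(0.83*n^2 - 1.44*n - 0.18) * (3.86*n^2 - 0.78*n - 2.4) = 3.2038*n^4 - 6.2058*n^3 - 1.5636*n^2 + 3.5964*n + 0.432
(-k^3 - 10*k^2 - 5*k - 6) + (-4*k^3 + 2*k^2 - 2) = -5*k^3 - 8*k^2 - 5*k - 8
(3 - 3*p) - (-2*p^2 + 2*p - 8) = 2*p^2 - 5*p + 11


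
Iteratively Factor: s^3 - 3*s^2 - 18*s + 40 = (s + 4)*(s^2 - 7*s + 10) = (s - 2)*(s + 4)*(s - 5)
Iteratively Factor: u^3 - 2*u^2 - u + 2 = (u - 1)*(u^2 - u - 2) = (u - 1)*(u + 1)*(u - 2)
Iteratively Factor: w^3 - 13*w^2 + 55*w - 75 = (w - 5)*(w^2 - 8*w + 15) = (w - 5)*(w - 3)*(w - 5)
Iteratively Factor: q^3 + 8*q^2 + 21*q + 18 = (q + 3)*(q^2 + 5*q + 6) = (q + 3)^2*(q + 2)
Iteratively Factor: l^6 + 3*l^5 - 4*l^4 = (l)*(l^5 + 3*l^4 - 4*l^3) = l^2*(l^4 + 3*l^3 - 4*l^2) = l^2*(l - 1)*(l^3 + 4*l^2) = l^3*(l - 1)*(l^2 + 4*l) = l^4*(l - 1)*(l + 4)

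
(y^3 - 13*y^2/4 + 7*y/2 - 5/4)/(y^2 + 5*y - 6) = (4*y^2 - 9*y + 5)/(4*(y + 6))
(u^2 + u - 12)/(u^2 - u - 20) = (u - 3)/(u - 5)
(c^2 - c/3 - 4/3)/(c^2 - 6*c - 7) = (c - 4/3)/(c - 7)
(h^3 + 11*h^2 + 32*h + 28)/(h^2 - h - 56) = (h^2 + 4*h + 4)/(h - 8)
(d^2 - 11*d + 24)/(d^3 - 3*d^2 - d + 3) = (d - 8)/(d^2 - 1)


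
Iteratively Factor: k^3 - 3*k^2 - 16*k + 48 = (k + 4)*(k^2 - 7*k + 12) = (k - 4)*(k + 4)*(k - 3)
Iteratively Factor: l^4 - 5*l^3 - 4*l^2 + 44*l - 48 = (l + 3)*(l^3 - 8*l^2 + 20*l - 16) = (l - 2)*(l + 3)*(l^2 - 6*l + 8) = (l - 4)*(l - 2)*(l + 3)*(l - 2)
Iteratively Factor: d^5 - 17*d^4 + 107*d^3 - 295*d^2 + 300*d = (d - 3)*(d^4 - 14*d^3 + 65*d^2 - 100*d) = d*(d - 3)*(d^3 - 14*d^2 + 65*d - 100) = d*(d - 5)*(d - 3)*(d^2 - 9*d + 20) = d*(d - 5)^2*(d - 3)*(d - 4)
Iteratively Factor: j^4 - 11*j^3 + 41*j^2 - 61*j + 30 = (j - 2)*(j^3 - 9*j^2 + 23*j - 15) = (j - 3)*(j - 2)*(j^2 - 6*j + 5) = (j - 3)*(j - 2)*(j - 1)*(j - 5)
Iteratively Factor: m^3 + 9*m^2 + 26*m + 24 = (m + 3)*(m^2 + 6*m + 8) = (m + 2)*(m + 3)*(m + 4)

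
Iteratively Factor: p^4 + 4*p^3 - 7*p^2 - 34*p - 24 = (p - 3)*(p^3 + 7*p^2 + 14*p + 8) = (p - 3)*(p + 4)*(p^2 + 3*p + 2) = (p - 3)*(p + 1)*(p + 4)*(p + 2)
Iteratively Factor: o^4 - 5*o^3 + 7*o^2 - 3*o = (o)*(o^3 - 5*o^2 + 7*o - 3) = o*(o - 3)*(o^2 - 2*o + 1) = o*(o - 3)*(o - 1)*(o - 1)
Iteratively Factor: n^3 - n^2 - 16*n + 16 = (n - 1)*(n^2 - 16) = (n - 1)*(n + 4)*(n - 4)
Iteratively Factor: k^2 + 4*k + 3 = (k + 3)*(k + 1)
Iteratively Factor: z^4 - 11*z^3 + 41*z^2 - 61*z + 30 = (z - 5)*(z^3 - 6*z^2 + 11*z - 6) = (z - 5)*(z - 3)*(z^2 - 3*z + 2) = (z - 5)*(z - 3)*(z - 2)*(z - 1)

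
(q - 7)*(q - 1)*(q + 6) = q^3 - 2*q^2 - 41*q + 42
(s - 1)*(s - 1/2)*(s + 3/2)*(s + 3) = s^4 + 3*s^3 - 7*s^2/4 - 9*s/2 + 9/4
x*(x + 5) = x^2 + 5*x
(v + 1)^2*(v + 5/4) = v^3 + 13*v^2/4 + 7*v/2 + 5/4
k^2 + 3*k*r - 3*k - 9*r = (k - 3)*(k + 3*r)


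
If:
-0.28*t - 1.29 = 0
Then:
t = -4.61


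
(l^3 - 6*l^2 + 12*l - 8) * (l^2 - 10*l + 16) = l^5 - 16*l^4 + 88*l^3 - 224*l^2 + 272*l - 128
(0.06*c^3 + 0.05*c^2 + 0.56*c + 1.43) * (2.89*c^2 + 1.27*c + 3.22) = 0.1734*c^5 + 0.2207*c^4 + 1.8751*c^3 + 5.0049*c^2 + 3.6193*c + 4.6046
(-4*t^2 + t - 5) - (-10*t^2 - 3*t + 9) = 6*t^2 + 4*t - 14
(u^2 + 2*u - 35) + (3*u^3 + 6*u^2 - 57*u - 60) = 3*u^3 + 7*u^2 - 55*u - 95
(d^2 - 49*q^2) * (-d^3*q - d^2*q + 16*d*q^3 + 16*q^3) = -d^5*q - d^4*q + 65*d^3*q^3 + 65*d^2*q^3 - 784*d*q^5 - 784*q^5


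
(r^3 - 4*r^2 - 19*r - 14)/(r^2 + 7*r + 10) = (r^2 - 6*r - 7)/(r + 5)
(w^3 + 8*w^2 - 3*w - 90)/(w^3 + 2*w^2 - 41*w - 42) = (w^3 + 8*w^2 - 3*w - 90)/(w^3 + 2*w^2 - 41*w - 42)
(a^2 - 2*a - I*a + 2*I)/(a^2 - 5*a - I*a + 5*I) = (a - 2)/(a - 5)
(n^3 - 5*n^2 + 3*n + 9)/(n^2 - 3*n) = n - 2 - 3/n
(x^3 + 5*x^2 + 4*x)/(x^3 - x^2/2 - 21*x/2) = 2*(x^2 + 5*x + 4)/(2*x^2 - x - 21)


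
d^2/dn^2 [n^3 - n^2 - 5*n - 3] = 6*n - 2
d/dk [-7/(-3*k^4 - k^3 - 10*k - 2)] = 7*(-12*k^3 - 3*k^2 - 10)/(3*k^4 + k^3 + 10*k + 2)^2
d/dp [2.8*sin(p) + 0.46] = 2.8*cos(p)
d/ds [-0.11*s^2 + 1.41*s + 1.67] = 1.41 - 0.22*s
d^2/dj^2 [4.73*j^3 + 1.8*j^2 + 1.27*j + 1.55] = 28.38*j + 3.6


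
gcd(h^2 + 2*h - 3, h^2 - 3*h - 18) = h + 3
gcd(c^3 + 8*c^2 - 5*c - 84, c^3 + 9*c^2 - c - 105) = c^2 + 4*c - 21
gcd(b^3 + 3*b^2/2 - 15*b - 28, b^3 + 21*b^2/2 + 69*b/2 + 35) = b^2 + 11*b/2 + 7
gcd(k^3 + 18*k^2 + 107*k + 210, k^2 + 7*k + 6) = k + 6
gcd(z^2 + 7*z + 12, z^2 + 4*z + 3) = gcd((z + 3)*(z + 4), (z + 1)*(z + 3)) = z + 3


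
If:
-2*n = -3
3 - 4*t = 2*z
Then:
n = 3/2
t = 3/4 - z/2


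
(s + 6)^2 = s^2 + 12*s + 36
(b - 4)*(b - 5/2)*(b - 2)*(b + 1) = b^4 - 15*b^3/2 + 29*b^2/2 + 3*b - 20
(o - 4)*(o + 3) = o^2 - o - 12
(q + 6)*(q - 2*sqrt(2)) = q^2 - 2*sqrt(2)*q + 6*q - 12*sqrt(2)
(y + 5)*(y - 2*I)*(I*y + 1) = I*y^3 + 3*y^2 + 5*I*y^2 + 15*y - 2*I*y - 10*I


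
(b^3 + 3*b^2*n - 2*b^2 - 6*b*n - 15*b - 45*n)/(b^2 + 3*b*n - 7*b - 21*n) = (b^2 - 2*b - 15)/(b - 7)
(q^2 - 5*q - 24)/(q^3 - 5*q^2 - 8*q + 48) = (q - 8)/(q^2 - 8*q + 16)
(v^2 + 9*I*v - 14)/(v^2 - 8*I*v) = (v^2 + 9*I*v - 14)/(v*(v - 8*I))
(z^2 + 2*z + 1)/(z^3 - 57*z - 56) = (z + 1)/(z^2 - z - 56)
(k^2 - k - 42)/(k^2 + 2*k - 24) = (k - 7)/(k - 4)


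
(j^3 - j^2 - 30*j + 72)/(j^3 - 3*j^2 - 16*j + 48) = (j + 6)/(j + 4)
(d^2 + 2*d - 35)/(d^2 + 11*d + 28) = (d - 5)/(d + 4)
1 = 1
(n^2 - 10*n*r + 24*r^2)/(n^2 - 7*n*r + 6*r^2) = (-n + 4*r)/(-n + r)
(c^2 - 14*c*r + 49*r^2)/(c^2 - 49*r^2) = (c - 7*r)/(c + 7*r)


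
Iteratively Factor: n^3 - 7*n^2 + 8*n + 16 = (n - 4)*(n^2 - 3*n - 4) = (n - 4)^2*(n + 1)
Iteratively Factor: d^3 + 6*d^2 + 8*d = (d + 2)*(d^2 + 4*d) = (d + 2)*(d + 4)*(d)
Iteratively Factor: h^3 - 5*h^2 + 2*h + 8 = (h + 1)*(h^2 - 6*h + 8) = (h - 4)*(h + 1)*(h - 2)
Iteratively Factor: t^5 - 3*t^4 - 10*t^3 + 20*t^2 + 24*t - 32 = (t - 4)*(t^4 + t^3 - 6*t^2 - 4*t + 8) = (t - 4)*(t - 2)*(t^3 + 3*t^2 - 4) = (t - 4)*(t - 2)*(t + 2)*(t^2 + t - 2) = (t - 4)*(t - 2)*(t + 2)^2*(t - 1)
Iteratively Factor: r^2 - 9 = (r + 3)*(r - 3)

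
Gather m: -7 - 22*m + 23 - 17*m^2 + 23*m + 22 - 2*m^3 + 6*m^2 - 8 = -2*m^3 - 11*m^2 + m + 30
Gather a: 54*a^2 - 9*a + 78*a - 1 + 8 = 54*a^2 + 69*a + 7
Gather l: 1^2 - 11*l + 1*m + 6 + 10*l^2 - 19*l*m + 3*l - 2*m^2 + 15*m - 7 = 10*l^2 + l*(-19*m - 8) - 2*m^2 + 16*m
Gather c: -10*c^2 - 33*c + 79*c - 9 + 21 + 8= -10*c^2 + 46*c + 20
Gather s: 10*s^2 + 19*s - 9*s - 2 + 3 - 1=10*s^2 + 10*s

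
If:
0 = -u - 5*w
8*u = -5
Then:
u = -5/8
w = 1/8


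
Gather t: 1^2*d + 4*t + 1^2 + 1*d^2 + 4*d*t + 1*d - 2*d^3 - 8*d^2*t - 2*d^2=-2*d^3 - d^2 + 2*d + t*(-8*d^2 + 4*d + 4) + 1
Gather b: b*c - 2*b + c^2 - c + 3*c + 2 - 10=b*(c - 2) + c^2 + 2*c - 8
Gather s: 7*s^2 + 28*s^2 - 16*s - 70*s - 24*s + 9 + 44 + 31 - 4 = 35*s^2 - 110*s + 80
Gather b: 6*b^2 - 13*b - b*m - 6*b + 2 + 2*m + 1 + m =6*b^2 + b*(-m - 19) + 3*m + 3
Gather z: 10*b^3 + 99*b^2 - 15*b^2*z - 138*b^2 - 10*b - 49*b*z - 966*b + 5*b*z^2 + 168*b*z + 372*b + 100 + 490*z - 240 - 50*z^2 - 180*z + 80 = 10*b^3 - 39*b^2 - 604*b + z^2*(5*b - 50) + z*(-15*b^2 + 119*b + 310) - 60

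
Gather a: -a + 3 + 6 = 9 - a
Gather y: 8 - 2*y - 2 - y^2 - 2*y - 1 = -y^2 - 4*y + 5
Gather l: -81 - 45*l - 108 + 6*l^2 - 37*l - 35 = 6*l^2 - 82*l - 224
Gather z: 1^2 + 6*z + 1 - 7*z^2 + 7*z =-7*z^2 + 13*z + 2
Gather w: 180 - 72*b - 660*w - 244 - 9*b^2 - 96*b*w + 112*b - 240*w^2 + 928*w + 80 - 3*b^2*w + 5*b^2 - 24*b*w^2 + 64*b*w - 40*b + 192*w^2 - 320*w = -4*b^2 + w^2*(-24*b - 48) + w*(-3*b^2 - 32*b - 52) + 16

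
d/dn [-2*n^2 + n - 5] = 1 - 4*n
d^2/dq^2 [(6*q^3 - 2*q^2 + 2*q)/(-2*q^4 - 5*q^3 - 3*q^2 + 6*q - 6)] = 4*q*(-12*q^8 + 12*q^7 + 60*q^6 - 268*q^5 + 141*q^4 + 405*q^3 - 165*q^2 + 450*q - 270)/(8*q^12 + 60*q^11 + 186*q^10 + 233*q^9 - 9*q^8 - 171*q^7 + 369*q^6 + 486*q^5 - 378*q^4 - 324*q^3 + 972*q^2 - 648*q + 216)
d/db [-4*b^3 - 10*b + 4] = -12*b^2 - 10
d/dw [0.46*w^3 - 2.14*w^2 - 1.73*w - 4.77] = 1.38*w^2 - 4.28*w - 1.73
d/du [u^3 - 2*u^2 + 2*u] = 3*u^2 - 4*u + 2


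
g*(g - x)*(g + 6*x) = g^3 + 5*g^2*x - 6*g*x^2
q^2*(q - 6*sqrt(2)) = q^3 - 6*sqrt(2)*q^2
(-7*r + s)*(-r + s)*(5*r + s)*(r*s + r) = 35*r^4*s + 35*r^4 - 33*r^3*s^2 - 33*r^3*s - 3*r^2*s^3 - 3*r^2*s^2 + r*s^4 + r*s^3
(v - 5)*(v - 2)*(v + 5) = v^3 - 2*v^2 - 25*v + 50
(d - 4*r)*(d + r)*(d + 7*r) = d^3 + 4*d^2*r - 25*d*r^2 - 28*r^3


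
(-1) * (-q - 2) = q + 2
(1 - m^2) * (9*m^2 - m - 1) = -9*m^4 + m^3 + 10*m^2 - m - 1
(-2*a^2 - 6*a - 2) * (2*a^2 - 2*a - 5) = -4*a^4 - 8*a^3 + 18*a^2 + 34*a + 10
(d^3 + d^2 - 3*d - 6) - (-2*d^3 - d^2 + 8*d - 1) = 3*d^3 + 2*d^2 - 11*d - 5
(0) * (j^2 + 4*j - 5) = 0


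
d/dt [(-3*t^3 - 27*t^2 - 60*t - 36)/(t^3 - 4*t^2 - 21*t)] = 3*(13*t^4 + 82*t^3 + 145*t^2 - 96*t - 252)/(t^2*(t^4 - 8*t^3 - 26*t^2 + 168*t + 441))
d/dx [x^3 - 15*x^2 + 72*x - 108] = 3*x^2 - 30*x + 72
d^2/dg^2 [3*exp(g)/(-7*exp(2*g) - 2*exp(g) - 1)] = (-147*exp(4*g) + 42*exp(3*g) + 126*exp(2*g) + 6*exp(g) - 3)*exp(g)/(343*exp(6*g) + 294*exp(5*g) + 231*exp(4*g) + 92*exp(3*g) + 33*exp(2*g) + 6*exp(g) + 1)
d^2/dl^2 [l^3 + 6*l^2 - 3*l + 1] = 6*l + 12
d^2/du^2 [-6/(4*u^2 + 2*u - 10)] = 6*(4*u^2 + 2*u - (4*u + 1)^2 - 10)/(2*u^2 + u - 5)^3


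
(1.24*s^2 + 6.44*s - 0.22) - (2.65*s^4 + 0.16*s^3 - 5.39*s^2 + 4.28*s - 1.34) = -2.65*s^4 - 0.16*s^3 + 6.63*s^2 + 2.16*s + 1.12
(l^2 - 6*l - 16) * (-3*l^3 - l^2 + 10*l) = -3*l^5 + 17*l^4 + 64*l^3 - 44*l^2 - 160*l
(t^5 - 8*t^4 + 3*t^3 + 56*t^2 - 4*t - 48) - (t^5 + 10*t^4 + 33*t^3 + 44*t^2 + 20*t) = -18*t^4 - 30*t^3 + 12*t^2 - 24*t - 48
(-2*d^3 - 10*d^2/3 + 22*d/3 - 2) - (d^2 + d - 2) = -2*d^3 - 13*d^2/3 + 19*d/3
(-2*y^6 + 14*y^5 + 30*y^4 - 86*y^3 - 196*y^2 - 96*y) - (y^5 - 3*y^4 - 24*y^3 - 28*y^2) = -2*y^6 + 13*y^5 + 33*y^4 - 62*y^3 - 168*y^2 - 96*y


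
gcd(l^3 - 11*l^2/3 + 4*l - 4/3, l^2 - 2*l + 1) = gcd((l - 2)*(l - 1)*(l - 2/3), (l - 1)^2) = l - 1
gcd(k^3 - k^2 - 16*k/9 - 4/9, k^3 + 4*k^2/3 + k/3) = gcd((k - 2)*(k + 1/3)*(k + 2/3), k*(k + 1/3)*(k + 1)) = k + 1/3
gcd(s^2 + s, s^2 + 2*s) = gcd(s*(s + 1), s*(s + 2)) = s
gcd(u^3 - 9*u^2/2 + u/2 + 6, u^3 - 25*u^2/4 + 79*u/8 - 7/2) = u - 4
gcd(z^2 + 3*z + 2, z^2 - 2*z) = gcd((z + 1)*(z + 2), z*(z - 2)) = 1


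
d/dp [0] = 0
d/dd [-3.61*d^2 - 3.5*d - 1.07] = -7.22*d - 3.5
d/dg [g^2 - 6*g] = 2*g - 6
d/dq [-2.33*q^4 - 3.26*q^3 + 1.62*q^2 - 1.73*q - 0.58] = -9.32*q^3 - 9.78*q^2 + 3.24*q - 1.73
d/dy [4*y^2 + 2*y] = 8*y + 2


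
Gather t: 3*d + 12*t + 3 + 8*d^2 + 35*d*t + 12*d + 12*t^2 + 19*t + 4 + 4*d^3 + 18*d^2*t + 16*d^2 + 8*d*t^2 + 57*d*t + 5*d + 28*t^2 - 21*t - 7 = 4*d^3 + 24*d^2 + 20*d + t^2*(8*d + 40) + t*(18*d^2 + 92*d + 10)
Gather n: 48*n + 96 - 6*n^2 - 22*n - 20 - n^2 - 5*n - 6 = -7*n^2 + 21*n + 70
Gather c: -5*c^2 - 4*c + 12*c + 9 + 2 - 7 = -5*c^2 + 8*c + 4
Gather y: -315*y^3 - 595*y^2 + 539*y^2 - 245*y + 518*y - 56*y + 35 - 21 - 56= -315*y^3 - 56*y^2 + 217*y - 42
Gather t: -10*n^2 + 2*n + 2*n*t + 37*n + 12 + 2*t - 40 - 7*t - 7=-10*n^2 + 39*n + t*(2*n - 5) - 35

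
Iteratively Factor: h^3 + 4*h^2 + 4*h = (h)*(h^2 + 4*h + 4) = h*(h + 2)*(h + 2)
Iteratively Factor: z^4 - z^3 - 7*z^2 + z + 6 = (z - 1)*(z^3 - 7*z - 6) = (z - 3)*(z - 1)*(z^2 + 3*z + 2) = (z - 3)*(z - 1)*(z + 1)*(z + 2)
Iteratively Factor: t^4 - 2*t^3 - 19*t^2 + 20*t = (t - 1)*(t^3 - t^2 - 20*t) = t*(t - 1)*(t^2 - t - 20) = t*(t - 5)*(t - 1)*(t + 4)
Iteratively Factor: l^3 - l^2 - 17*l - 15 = (l + 3)*(l^2 - 4*l - 5) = (l + 1)*(l + 3)*(l - 5)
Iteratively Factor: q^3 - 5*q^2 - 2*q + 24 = (q - 4)*(q^2 - q - 6) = (q - 4)*(q + 2)*(q - 3)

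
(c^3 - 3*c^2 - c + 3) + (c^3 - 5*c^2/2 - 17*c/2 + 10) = 2*c^3 - 11*c^2/2 - 19*c/2 + 13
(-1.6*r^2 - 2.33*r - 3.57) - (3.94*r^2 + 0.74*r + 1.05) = -5.54*r^2 - 3.07*r - 4.62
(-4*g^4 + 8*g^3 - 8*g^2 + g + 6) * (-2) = 8*g^4 - 16*g^3 + 16*g^2 - 2*g - 12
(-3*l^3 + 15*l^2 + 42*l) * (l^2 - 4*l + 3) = -3*l^5 + 27*l^4 - 27*l^3 - 123*l^2 + 126*l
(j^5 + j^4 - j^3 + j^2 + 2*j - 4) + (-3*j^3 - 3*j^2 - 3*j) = j^5 + j^4 - 4*j^3 - 2*j^2 - j - 4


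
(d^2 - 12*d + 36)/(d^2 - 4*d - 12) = (d - 6)/(d + 2)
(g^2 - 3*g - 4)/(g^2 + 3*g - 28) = (g + 1)/(g + 7)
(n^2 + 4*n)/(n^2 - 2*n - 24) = n/(n - 6)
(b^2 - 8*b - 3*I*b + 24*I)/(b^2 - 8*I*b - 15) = (b - 8)/(b - 5*I)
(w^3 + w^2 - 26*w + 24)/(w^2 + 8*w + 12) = (w^2 - 5*w + 4)/(w + 2)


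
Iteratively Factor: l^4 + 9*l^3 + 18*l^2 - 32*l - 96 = (l + 3)*(l^3 + 6*l^2 - 32) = (l - 2)*(l + 3)*(l^2 + 8*l + 16) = (l - 2)*(l + 3)*(l + 4)*(l + 4)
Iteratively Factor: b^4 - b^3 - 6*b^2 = (b)*(b^3 - b^2 - 6*b) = b*(b + 2)*(b^2 - 3*b) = b^2*(b + 2)*(b - 3)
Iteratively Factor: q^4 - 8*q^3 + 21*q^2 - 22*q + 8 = (q - 2)*(q^3 - 6*q^2 + 9*q - 4) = (q - 2)*(q - 1)*(q^2 - 5*q + 4) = (q - 4)*(q - 2)*(q - 1)*(q - 1)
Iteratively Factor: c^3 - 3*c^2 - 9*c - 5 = (c + 1)*(c^2 - 4*c - 5) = (c - 5)*(c + 1)*(c + 1)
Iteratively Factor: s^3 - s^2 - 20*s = (s + 4)*(s^2 - 5*s) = s*(s + 4)*(s - 5)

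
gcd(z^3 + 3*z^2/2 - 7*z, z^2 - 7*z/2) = z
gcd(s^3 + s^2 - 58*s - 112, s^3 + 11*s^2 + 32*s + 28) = s^2 + 9*s + 14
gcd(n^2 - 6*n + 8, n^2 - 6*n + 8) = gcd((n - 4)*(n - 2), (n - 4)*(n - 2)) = n^2 - 6*n + 8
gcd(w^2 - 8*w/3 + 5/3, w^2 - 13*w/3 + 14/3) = 1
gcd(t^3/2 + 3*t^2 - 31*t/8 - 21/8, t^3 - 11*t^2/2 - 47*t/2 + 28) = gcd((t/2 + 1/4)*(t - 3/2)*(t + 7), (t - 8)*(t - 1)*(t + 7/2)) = 1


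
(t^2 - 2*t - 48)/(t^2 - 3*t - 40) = (t + 6)/(t + 5)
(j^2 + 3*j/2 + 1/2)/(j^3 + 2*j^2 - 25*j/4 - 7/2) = 2*(j + 1)/(2*j^2 + 3*j - 14)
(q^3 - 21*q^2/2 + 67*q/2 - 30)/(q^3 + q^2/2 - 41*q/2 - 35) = (2*q^2 - 11*q + 12)/(2*q^2 + 11*q + 14)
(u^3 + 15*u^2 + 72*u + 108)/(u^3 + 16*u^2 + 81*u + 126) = (u + 6)/(u + 7)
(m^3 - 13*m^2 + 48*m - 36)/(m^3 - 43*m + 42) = (m - 6)/(m + 7)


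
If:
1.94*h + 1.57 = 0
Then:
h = -0.81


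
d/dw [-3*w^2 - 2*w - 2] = -6*w - 2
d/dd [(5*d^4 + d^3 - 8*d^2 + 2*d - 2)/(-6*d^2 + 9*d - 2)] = (-60*d^5 + 129*d^4 - 22*d^3 - 66*d^2 + 8*d + 14)/(36*d^4 - 108*d^3 + 105*d^2 - 36*d + 4)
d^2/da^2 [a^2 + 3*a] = 2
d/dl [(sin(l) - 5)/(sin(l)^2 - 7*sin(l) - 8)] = (10*sin(l) + cos(l)^2 - 44)*cos(l)/((sin(l) - 8)^2*(sin(l) + 1)^2)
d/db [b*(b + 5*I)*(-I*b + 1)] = -3*I*b^2 + 12*b + 5*I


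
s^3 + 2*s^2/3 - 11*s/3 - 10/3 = (s - 2)*(s + 1)*(s + 5/3)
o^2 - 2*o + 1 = (o - 1)^2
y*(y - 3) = y^2 - 3*y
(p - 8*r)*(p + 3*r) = p^2 - 5*p*r - 24*r^2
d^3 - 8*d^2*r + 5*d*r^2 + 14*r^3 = (d - 7*r)*(d - 2*r)*(d + r)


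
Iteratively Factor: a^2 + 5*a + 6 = (a + 3)*(a + 2)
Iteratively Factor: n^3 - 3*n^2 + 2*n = (n)*(n^2 - 3*n + 2) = n*(n - 2)*(n - 1)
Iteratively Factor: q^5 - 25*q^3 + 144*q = (q - 3)*(q^4 + 3*q^3 - 16*q^2 - 48*q) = (q - 4)*(q - 3)*(q^3 + 7*q^2 + 12*q) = q*(q - 4)*(q - 3)*(q^2 + 7*q + 12) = q*(q - 4)*(q - 3)*(q + 3)*(q + 4)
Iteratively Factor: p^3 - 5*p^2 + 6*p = (p)*(p^2 - 5*p + 6) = p*(p - 3)*(p - 2)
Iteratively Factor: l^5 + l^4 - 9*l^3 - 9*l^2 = (l + 1)*(l^4 - 9*l^2) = l*(l + 1)*(l^3 - 9*l) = l*(l + 1)*(l + 3)*(l^2 - 3*l) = l*(l - 3)*(l + 1)*(l + 3)*(l)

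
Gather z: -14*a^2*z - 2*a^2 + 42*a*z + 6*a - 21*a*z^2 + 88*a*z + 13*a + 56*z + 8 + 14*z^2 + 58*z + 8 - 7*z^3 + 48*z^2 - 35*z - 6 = -2*a^2 + 19*a - 7*z^3 + z^2*(62 - 21*a) + z*(-14*a^2 + 130*a + 79) + 10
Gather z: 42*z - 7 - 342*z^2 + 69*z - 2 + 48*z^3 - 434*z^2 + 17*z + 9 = 48*z^3 - 776*z^2 + 128*z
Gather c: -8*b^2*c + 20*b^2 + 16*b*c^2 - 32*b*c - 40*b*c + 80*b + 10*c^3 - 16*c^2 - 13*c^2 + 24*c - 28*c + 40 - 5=20*b^2 + 80*b + 10*c^3 + c^2*(16*b - 29) + c*(-8*b^2 - 72*b - 4) + 35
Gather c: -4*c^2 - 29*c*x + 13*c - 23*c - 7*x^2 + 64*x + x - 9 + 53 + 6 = -4*c^2 + c*(-29*x - 10) - 7*x^2 + 65*x + 50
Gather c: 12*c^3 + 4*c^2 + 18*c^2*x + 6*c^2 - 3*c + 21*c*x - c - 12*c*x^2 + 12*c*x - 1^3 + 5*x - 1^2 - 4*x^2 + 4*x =12*c^3 + c^2*(18*x + 10) + c*(-12*x^2 + 33*x - 4) - 4*x^2 + 9*x - 2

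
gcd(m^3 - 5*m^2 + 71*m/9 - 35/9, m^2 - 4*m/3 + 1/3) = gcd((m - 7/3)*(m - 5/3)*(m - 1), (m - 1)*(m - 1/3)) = m - 1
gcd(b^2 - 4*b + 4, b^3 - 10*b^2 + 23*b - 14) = b - 2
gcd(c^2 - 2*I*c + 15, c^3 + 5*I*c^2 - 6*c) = c + 3*I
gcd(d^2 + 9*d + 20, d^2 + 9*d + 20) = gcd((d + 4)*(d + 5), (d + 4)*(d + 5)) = d^2 + 9*d + 20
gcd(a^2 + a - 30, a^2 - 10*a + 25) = a - 5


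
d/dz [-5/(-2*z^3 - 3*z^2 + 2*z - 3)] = 10*(-3*z^2 - 3*z + 1)/(2*z^3 + 3*z^2 - 2*z + 3)^2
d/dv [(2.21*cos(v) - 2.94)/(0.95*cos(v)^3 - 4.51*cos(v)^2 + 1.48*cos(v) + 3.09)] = (4.199*cos(v)^3 - 18.3461*cos(v)^2 + 26.5188*cos(v) - 11.1801)*sin(v)/(0.9025*cos(v)^6 - 8.569*cos(v)^5 + 23.1521*cos(v)^4 - 7.4786*cos(v)^3 - 25.6814*cos(v)^2 + 9.1464*cos(v) + 9.5481)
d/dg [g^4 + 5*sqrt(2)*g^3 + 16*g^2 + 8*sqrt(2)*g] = 4*g^3 + 15*sqrt(2)*g^2 + 32*g + 8*sqrt(2)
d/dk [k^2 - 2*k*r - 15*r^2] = 2*k - 2*r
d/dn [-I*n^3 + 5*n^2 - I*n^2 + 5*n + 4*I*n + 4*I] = -3*I*n^2 + 2*n*(5 - I) + 5 + 4*I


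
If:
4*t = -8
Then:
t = -2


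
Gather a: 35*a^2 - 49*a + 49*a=35*a^2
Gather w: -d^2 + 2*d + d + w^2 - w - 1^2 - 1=-d^2 + 3*d + w^2 - w - 2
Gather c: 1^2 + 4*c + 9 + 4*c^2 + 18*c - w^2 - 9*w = 4*c^2 + 22*c - w^2 - 9*w + 10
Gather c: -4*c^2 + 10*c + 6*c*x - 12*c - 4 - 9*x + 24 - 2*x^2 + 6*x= -4*c^2 + c*(6*x - 2) - 2*x^2 - 3*x + 20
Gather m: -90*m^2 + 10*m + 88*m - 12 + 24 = -90*m^2 + 98*m + 12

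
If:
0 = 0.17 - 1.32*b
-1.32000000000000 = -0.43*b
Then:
No Solution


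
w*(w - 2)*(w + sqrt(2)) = w^3 - 2*w^2 + sqrt(2)*w^2 - 2*sqrt(2)*w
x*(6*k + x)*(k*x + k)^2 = 6*k^3*x^3 + 12*k^3*x^2 + 6*k^3*x + k^2*x^4 + 2*k^2*x^3 + k^2*x^2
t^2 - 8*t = t*(t - 8)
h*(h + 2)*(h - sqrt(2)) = h^3 - sqrt(2)*h^2 + 2*h^2 - 2*sqrt(2)*h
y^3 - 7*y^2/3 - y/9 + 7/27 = (y - 7/3)*(y - 1/3)*(y + 1/3)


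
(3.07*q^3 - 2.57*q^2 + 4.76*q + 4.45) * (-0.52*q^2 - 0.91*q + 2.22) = -1.5964*q^5 - 1.4573*q^4 + 6.6789*q^3 - 12.351*q^2 + 6.5177*q + 9.879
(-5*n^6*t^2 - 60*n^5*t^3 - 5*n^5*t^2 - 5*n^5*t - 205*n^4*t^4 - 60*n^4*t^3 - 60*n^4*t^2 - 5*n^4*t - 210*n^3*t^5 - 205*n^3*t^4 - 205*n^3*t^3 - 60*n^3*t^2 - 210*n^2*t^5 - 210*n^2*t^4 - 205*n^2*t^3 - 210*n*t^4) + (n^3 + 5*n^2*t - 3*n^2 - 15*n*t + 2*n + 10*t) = -5*n^6*t^2 - 60*n^5*t^3 - 5*n^5*t^2 - 5*n^5*t - 205*n^4*t^4 - 60*n^4*t^3 - 60*n^4*t^2 - 5*n^4*t - 210*n^3*t^5 - 205*n^3*t^4 - 205*n^3*t^3 - 60*n^3*t^2 + n^3 - 210*n^2*t^5 - 210*n^2*t^4 - 205*n^2*t^3 + 5*n^2*t - 3*n^2 - 210*n*t^4 - 15*n*t + 2*n + 10*t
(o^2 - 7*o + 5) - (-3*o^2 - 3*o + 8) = 4*o^2 - 4*o - 3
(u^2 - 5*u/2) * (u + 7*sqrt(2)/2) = u^3 - 5*u^2/2 + 7*sqrt(2)*u^2/2 - 35*sqrt(2)*u/4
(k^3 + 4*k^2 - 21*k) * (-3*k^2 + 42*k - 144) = -3*k^5 + 30*k^4 + 87*k^3 - 1458*k^2 + 3024*k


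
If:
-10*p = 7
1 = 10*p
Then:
No Solution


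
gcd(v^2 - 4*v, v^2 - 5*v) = v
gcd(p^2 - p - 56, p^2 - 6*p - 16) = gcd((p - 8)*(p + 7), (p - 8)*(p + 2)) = p - 8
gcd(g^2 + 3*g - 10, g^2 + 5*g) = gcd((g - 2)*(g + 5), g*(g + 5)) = g + 5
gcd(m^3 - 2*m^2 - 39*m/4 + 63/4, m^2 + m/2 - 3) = m - 3/2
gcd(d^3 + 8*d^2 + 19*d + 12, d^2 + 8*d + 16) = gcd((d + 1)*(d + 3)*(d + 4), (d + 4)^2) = d + 4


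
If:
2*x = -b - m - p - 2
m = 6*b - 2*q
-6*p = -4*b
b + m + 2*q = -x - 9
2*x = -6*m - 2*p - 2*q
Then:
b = -62/55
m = 346/165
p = -124/165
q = -731/165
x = -61/55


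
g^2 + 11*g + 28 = (g + 4)*(g + 7)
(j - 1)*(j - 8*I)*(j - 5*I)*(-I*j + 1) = -I*j^4 - 12*j^3 + I*j^3 + 12*j^2 + 27*I*j^2 - 40*j - 27*I*j + 40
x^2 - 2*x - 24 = (x - 6)*(x + 4)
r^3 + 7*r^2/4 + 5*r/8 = r*(r + 1/2)*(r + 5/4)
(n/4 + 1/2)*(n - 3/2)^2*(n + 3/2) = n^4/4 + n^3/8 - 21*n^2/16 - 9*n/32 + 27/16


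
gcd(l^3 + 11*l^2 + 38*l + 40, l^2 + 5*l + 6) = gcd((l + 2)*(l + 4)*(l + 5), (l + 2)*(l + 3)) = l + 2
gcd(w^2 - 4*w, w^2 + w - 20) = w - 4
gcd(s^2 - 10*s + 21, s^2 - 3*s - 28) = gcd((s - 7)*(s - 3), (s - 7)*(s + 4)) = s - 7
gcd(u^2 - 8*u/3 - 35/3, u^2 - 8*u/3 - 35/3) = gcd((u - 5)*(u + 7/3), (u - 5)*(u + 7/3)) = u^2 - 8*u/3 - 35/3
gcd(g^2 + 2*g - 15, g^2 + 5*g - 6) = 1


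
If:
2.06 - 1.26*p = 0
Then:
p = 1.63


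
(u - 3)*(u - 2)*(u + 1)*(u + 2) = u^4 - 2*u^3 - 7*u^2 + 8*u + 12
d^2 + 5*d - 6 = (d - 1)*(d + 6)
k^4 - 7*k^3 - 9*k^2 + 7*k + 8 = (k - 8)*(k - 1)*(k + 1)^2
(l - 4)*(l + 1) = l^2 - 3*l - 4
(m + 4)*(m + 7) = m^2 + 11*m + 28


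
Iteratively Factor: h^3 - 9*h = (h + 3)*(h^2 - 3*h) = (h - 3)*(h + 3)*(h)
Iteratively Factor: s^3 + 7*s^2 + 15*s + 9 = (s + 3)*(s^2 + 4*s + 3) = (s + 3)^2*(s + 1)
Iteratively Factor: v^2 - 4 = (v + 2)*(v - 2)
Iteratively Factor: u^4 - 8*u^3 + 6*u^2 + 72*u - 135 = (u + 3)*(u^3 - 11*u^2 + 39*u - 45) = (u - 5)*(u + 3)*(u^2 - 6*u + 9) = (u - 5)*(u - 3)*(u + 3)*(u - 3)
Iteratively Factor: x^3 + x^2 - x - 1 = (x + 1)*(x^2 - 1) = (x + 1)^2*(x - 1)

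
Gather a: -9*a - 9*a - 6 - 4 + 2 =-18*a - 8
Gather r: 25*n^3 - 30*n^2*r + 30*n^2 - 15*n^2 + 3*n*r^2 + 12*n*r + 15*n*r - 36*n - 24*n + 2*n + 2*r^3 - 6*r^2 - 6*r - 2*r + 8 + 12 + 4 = 25*n^3 + 15*n^2 - 58*n + 2*r^3 + r^2*(3*n - 6) + r*(-30*n^2 + 27*n - 8) + 24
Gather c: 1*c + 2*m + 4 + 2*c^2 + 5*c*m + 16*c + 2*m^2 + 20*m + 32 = 2*c^2 + c*(5*m + 17) + 2*m^2 + 22*m + 36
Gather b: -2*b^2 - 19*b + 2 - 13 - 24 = -2*b^2 - 19*b - 35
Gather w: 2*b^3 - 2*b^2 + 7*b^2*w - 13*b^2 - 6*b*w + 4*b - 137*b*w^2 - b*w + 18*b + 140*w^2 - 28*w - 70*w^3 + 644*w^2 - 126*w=2*b^3 - 15*b^2 + 22*b - 70*w^3 + w^2*(784 - 137*b) + w*(7*b^2 - 7*b - 154)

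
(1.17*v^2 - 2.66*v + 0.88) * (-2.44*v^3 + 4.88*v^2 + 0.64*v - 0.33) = -2.8548*v^5 + 12.2*v^4 - 14.3792*v^3 + 2.2059*v^2 + 1.441*v - 0.2904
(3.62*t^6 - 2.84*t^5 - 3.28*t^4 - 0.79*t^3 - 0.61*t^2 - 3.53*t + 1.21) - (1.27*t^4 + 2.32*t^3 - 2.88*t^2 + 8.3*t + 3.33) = 3.62*t^6 - 2.84*t^5 - 4.55*t^4 - 3.11*t^3 + 2.27*t^2 - 11.83*t - 2.12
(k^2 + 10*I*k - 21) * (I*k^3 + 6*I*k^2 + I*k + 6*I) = I*k^5 - 10*k^4 + 6*I*k^4 - 60*k^3 - 20*I*k^3 - 10*k^2 - 120*I*k^2 - 60*k - 21*I*k - 126*I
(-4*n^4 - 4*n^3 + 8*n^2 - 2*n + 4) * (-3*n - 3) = 12*n^5 + 24*n^4 - 12*n^3 - 18*n^2 - 6*n - 12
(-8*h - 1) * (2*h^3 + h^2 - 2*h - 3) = -16*h^4 - 10*h^3 + 15*h^2 + 26*h + 3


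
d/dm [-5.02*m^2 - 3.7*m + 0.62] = -10.04*m - 3.7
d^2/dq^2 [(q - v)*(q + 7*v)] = 2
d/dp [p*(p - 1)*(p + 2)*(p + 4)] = 4*p^3 + 15*p^2 + 4*p - 8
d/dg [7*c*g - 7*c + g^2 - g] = 7*c + 2*g - 1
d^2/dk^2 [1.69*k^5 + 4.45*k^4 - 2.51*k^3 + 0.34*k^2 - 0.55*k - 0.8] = 33.8*k^3 + 53.4*k^2 - 15.06*k + 0.68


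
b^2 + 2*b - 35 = (b - 5)*(b + 7)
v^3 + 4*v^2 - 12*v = v*(v - 2)*(v + 6)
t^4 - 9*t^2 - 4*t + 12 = (t - 3)*(t - 1)*(t + 2)^2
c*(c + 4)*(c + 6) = c^3 + 10*c^2 + 24*c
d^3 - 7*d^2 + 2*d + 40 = (d - 5)*(d - 4)*(d + 2)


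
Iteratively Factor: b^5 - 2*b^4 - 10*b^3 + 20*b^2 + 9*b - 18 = (b - 1)*(b^4 - b^3 - 11*b^2 + 9*b + 18) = (b - 1)*(b + 3)*(b^3 - 4*b^2 + b + 6) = (b - 3)*(b - 1)*(b + 3)*(b^2 - b - 2) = (b - 3)*(b - 1)*(b + 1)*(b + 3)*(b - 2)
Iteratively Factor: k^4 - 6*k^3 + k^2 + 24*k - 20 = (k - 2)*(k^3 - 4*k^2 - 7*k + 10) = (k - 5)*(k - 2)*(k^2 + k - 2) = (k - 5)*(k - 2)*(k + 2)*(k - 1)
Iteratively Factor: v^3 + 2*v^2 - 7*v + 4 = (v - 1)*(v^2 + 3*v - 4) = (v - 1)*(v + 4)*(v - 1)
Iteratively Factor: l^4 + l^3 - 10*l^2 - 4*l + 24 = (l + 2)*(l^3 - l^2 - 8*l + 12) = (l - 2)*(l + 2)*(l^2 + l - 6) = (l - 2)*(l + 2)*(l + 3)*(l - 2)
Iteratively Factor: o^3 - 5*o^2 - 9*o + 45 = (o - 5)*(o^2 - 9) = (o - 5)*(o - 3)*(o + 3)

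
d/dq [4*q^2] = 8*q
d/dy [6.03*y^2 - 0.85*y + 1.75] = 12.06*y - 0.85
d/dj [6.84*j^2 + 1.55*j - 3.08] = 13.68*j + 1.55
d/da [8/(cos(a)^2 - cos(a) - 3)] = 8*(2*cos(a) - 1)*sin(a)/(sin(a)^2 + cos(a) + 2)^2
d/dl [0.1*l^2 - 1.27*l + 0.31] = 0.2*l - 1.27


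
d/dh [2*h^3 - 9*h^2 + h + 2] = 6*h^2 - 18*h + 1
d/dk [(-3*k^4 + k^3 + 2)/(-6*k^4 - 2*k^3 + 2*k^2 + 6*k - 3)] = (12*k^6 - 12*k^5 - 52*k^4 + 96*k^3 + 3*k^2 - 8*k - 12)/(36*k^8 + 24*k^7 - 20*k^6 - 80*k^5 + 16*k^4 + 36*k^3 + 24*k^2 - 36*k + 9)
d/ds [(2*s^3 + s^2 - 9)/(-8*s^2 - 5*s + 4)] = (-16*s^4 - 20*s^3 + 19*s^2 - 136*s - 45)/(64*s^4 + 80*s^3 - 39*s^2 - 40*s + 16)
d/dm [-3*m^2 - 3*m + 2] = -6*m - 3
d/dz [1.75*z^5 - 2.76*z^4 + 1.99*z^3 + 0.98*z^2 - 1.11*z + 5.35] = 8.75*z^4 - 11.04*z^3 + 5.97*z^2 + 1.96*z - 1.11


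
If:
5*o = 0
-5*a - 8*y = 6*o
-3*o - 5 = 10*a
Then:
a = -1/2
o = 0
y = 5/16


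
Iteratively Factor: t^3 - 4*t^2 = (t)*(t^2 - 4*t) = t*(t - 4)*(t)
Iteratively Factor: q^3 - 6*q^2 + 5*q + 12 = (q - 4)*(q^2 - 2*q - 3) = (q - 4)*(q + 1)*(q - 3)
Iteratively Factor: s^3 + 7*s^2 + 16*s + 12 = (s + 2)*(s^2 + 5*s + 6) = (s + 2)^2*(s + 3)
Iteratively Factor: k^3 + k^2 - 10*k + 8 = (k - 1)*(k^2 + 2*k - 8) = (k - 1)*(k + 4)*(k - 2)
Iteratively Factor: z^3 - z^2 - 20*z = (z)*(z^2 - z - 20) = z*(z + 4)*(z - 5)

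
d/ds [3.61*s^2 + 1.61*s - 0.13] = 7.22*s + 1.61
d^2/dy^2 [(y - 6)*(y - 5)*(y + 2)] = 6*y - 18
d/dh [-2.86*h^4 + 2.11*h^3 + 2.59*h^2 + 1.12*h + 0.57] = -11.44*h^3 + 6.33*h^2 + 5.18*h + 1.12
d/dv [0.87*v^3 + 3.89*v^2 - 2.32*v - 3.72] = 2.61*v^2 + 7.78*v - 2.32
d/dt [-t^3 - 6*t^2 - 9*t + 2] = -3*t^2 - 12*t - 9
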